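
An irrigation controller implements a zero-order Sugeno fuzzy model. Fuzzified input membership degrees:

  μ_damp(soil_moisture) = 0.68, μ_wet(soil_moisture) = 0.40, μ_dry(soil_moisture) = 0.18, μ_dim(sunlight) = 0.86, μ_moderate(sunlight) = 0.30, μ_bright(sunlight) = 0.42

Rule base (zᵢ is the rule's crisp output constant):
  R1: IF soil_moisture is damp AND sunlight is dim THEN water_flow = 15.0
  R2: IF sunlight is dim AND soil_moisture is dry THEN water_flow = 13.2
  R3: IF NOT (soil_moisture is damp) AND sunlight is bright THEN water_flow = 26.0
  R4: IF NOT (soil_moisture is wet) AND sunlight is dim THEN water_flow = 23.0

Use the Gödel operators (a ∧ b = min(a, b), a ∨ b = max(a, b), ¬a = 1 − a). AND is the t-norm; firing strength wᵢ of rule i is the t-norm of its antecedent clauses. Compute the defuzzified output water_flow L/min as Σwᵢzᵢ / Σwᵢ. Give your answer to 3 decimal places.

R1 (z=15.0): damp=0.68, dim=0.86; AND[min(a, b)] → w = 0.68
R2 (z=13.2): dim=0.86, dry=0.18; AND[min(a, b)] → w = 0.18
R3 (z=26.0): ¬damp=1−0.68=0.32, bright=0.42; AND[min(a, b)] → w = 0.32
R4 (z=23.0): ¬wet=1−0.40=0.60, dim=0.86; AND[min(a, b)] → w = 0.60
Weighted average = (0.68·15.0 + 0.18·13.2 + 0.32·26.0 + 0.60·23.0) / (0.68 + 0.18 + 0.32 + 0.60)
  = 34.6960 / 1.7800 = 19.492

19.492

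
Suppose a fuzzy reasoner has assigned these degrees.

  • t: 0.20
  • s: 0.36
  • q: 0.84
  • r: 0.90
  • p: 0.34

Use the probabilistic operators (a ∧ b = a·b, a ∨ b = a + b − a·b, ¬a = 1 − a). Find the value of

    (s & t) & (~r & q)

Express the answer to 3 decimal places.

s & t = a·b on (0.3600, 0.2000) = 0.0720
~r = 1 − 0.9000 = 0.1000
~r & q = a·b on (0.1000, 0.8400) = 0.0840
(s & t) & (~r & q) = a·b on (0.0720, 0.0840) = 0.0060

0.006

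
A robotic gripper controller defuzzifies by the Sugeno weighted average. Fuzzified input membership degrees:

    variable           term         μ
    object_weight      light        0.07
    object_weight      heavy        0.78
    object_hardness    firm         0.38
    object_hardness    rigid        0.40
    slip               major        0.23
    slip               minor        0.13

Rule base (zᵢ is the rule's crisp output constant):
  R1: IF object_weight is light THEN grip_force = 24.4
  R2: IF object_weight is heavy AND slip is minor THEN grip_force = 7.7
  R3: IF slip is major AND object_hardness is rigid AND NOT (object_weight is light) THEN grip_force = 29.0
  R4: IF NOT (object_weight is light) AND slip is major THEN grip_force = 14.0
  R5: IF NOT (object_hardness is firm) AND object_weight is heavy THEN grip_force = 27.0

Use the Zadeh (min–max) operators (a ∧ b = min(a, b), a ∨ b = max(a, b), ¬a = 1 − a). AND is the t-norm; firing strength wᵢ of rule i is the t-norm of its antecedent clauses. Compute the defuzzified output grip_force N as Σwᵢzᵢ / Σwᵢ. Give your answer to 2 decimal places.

22.92

R1 (z=24.4): light=0.07 → w = 0.07
R2 (z=7.7): heavy=0.78, minor=0.13; AND[min(a, b)] → w = 0.13
R3 (z=29.0): major=0.23, rigid=0.40, ¬light=1−0.07=0.93; AND[min(a, b)] → w = 0.23
R4 (z=14.0): ¬light=1−0.07=0.93, major=0.23; AND[min(a, b)] → w = 0.23
R5 (z=27.0): ¬firm=1−0.38=0.62, heavy=0.78; AND[min(a, b)] → w = 0.62
Weighted average = (0.07·24.4 + 0.13·7.7 + 0.23·29.0 + 0.23·14.0 + 0.62·27.0) / (0.07 + 0.13 + 0.23 + 0.23 + 0.62)
  = 29.3390 / 1.2800 = 22.92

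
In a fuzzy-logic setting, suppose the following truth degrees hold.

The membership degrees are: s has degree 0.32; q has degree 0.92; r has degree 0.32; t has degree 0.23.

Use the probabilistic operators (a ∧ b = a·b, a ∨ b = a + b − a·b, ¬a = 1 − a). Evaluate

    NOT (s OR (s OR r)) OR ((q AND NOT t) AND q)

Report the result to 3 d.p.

0.761

s OR r = a + b − a·b on (0.3200, 0.3200) = 0.5376
s OR (s OR r) = a + b − a·b on (0.3200, 0.5376) = 0.6856
NOT (s OR (s OR r)) = 1 − 0.6856 = 0.3144
NOT t = 1 − 0.2300 = 0.7700
q AND NOT t = a·b on (0.9200, 0.7700) = 0.7084
(q AND NOT t) AND q = a·b on (0.7084, 0.9200) = 0.6517
NOT (s OR (s OR r)) OR ((q AND NOT t) AND q) = a + b − a·b on (0.3144, 0.6517) = 0.7612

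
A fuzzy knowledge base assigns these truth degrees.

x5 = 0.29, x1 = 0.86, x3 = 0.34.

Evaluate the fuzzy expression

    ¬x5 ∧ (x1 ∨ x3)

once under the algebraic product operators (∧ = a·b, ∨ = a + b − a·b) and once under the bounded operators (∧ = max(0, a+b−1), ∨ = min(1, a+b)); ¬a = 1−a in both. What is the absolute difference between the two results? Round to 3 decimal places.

Under algebraic product:
  ¬x5 = 1 − 0.2900 = 0.7100
  x1 ∨ x3 = a + b − a·b on (0.8600, 0.3400) = 0.9076
  ¬x5 ∧ (x1 ∨ x3) = a·b on (0.7100, 0.9076) = 0.6444
  → value = 0.6444
Under bounded:
  ¬x5 = 1 − 0.29 = 0.71
  x1 ∨ x3 = min(1, a+b) on (0.86, 0.34) = 1.00
  ¬x5 ∧ (x1 ∨ x3) = max(0, a+b−1) on (0.71, 1.00) = 0.71
  → value = 0.7100
|0.6444 − 0.7100| = 0.066

0.066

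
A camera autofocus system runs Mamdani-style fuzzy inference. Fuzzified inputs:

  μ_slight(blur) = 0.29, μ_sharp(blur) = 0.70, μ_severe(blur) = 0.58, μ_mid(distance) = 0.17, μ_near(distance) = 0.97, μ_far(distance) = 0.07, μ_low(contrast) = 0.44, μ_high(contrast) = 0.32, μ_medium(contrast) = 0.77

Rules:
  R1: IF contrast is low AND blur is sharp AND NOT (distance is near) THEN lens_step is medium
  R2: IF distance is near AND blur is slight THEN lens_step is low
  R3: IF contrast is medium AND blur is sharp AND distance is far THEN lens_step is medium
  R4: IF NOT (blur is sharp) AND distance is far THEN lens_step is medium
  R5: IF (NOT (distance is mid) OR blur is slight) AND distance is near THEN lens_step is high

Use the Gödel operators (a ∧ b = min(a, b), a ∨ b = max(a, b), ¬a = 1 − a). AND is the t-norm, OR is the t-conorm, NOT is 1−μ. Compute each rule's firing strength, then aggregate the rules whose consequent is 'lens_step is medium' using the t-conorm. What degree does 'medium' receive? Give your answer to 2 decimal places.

R1: low=0.44, sharp=0.70, ¬near=1−0.97=0.03; AND[min(a, b)] → w = 0.03
R2: near=0.97, slight=0.29; AND[min(a, b)] → w = 0.29
R3: medium=0.77, sharp=0.70, far=0.07; AND[min(a, b)] → w = 0.07
R4: ¬sharp=1−0.70=0.30, far=0.07; AND[min(a, b)] → w = 0.07
R5: (¬mid=1−0.17=0.83 OR slight=0.29) = 0.83; AND[min(a, b)] with near=0.97 → w = 0.83
Rules with consequent 'medium': {R1, R3, R4} → strengths 0.03, 0.07, 0.07
Aggregate via t-conorm [max(a, b)]: 0.07

0.07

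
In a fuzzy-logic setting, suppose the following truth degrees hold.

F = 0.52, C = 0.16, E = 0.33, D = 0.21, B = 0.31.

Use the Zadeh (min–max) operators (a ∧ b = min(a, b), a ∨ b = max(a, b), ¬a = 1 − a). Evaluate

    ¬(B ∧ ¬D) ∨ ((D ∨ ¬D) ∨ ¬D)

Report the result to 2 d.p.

0.79

¬D = 1 − 0.21 = 0.79
B ∧ ¬D = min(a, b) on (0.31, 0.79) = 0.31
¬(B ∧ ¬D) = 1 − 0.31 = 0.69
¬D = 1 − 0.21 = 0.79
D ∨ ¬D = max(a, b) on (0.21, 0.79) = 0.79
¬D = 1 − 0.21 = 0.79
(D ∨ ¬D) ∨ ¬D = max(a, b) on (0.79, 0.79) = 0.79
¬(B ∧ ¬D) ∨ ((D ∨ ¬D) ∨ ¬D) = max(a, b) on (0.69, 0.79) = 0.79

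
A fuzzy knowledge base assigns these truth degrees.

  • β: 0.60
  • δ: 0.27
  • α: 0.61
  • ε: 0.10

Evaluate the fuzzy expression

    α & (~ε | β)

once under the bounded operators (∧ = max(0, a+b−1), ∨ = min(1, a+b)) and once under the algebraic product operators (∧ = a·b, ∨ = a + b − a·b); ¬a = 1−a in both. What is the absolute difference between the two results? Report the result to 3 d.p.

Under bounded:
  ~ε = 1 − 0.10 = 0.90
  ~ε | β = min(1, a+b) on (0.90, 0.60) = 1.00
  α & (~ε | β) = max(0, a+b−1) on (0.61, 1.00) = 0.61
  → value = 0.6100
Under algebraic product:
  ~ε = 1 − 0.1000 = 0.9000
  ~ε | β = a + b − a·b on (0.9000, 0.6000) = 0.9600
  α & (~ε | β) = a·b on (0.6100, 0.9600) = 0.5856
  → value = 0.5856
|0.6100 − 0.5856| = 0.024

0.024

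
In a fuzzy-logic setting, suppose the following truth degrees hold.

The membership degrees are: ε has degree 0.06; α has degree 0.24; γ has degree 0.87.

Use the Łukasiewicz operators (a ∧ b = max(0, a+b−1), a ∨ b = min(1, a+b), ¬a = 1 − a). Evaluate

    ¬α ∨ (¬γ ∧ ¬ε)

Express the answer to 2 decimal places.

0.83

¬α = 1 − 0.24 = 0.76
¬γ = 1 − 0.87 = 0.13
¬ε = 1 − 0.06 = 0.94
¬γ ∧ ¬ε = max(0, a+b−1) on (0.13, 0.94) = 0.07
¬α ∨ (¬γ ∧ ¬ε) = min(1, a+b) on (0.76, 0.07) = 0.83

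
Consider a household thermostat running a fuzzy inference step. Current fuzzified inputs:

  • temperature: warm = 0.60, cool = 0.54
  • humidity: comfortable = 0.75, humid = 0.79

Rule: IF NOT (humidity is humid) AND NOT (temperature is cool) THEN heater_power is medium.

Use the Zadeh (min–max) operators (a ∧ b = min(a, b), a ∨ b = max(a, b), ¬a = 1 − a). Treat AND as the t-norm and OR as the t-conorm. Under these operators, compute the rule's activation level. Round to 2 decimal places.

firing strength: ¬humid=1−0.79=0.21, ¬cool=1−0.54=0.46; AND[min(a, b)] → w = 0.21

0.21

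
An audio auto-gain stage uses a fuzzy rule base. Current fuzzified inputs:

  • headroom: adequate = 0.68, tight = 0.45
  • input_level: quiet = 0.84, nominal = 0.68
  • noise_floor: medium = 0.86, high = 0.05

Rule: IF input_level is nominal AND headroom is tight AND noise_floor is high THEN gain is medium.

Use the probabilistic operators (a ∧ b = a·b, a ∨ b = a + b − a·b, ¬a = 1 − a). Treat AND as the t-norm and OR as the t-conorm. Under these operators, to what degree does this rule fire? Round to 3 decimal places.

firing strength: nominal=0.68, tight=0.45, high=0.05; AND[a·b] → w = 0.0153

0.015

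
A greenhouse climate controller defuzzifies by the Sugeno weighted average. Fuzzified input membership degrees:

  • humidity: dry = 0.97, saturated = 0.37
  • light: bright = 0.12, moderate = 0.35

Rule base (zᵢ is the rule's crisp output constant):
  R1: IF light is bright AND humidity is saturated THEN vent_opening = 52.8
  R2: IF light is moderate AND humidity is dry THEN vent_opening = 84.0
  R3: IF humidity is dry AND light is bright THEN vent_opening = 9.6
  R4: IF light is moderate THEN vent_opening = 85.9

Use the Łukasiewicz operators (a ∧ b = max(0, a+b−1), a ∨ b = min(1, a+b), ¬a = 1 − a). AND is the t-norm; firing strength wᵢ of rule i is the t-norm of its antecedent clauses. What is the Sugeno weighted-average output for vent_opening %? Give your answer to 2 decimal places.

R1 (z=52.8): bright=0.12, saturated=0.37; AND[max(0, a+b−1)] → w = 0.00
R2 (z=84.0): moderate=0.35, dry=0.97; AND[max(0, a+b−1)] → w = 0.32
R3 (z=9.6): dry=0.97, bright=0.12; AND[max(0, a+b−1)] → w = 0.09
R4 (z=85.9): moderate=0.35 → w = 0.35
Weighted average = (0.00·52.8 + 0.32·84.0 + 0.09·9.6 + 0.35·85.9) / (0.00 + 0.32 + 0.09 + 0.35)
  = 57.8090 / 0.7600 = 76.06

76.06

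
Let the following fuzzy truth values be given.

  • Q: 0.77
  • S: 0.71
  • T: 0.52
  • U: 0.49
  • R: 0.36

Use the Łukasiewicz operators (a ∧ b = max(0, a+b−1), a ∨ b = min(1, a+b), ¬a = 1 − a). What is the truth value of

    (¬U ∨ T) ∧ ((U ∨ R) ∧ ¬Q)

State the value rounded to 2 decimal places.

¬U = 1 − 0.49 = 0.51
¬U ∨ T = min(1, a+b) on (0.51, 0.52) = 1.00
U ∨ R = min(1, a+b) on (0.49, 0.36) = 0.85
¬Q = 1 − 0.77 = 0.23
(U ∨ R) ∧ ¬Q = max(0, a+b−1) on (0.85, 0.23) = 0.08
(¬U ∨ T) ∧ ((U ∨ R) ∧ ¬Q) = max(0, a+b−1) on (1.00, 0.08) = 0.08

0.08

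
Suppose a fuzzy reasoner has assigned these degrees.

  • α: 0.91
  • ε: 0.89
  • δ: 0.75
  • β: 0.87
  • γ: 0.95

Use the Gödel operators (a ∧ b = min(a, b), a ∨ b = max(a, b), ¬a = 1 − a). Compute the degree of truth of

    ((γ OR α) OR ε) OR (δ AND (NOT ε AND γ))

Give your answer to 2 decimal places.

0.95

γ OR α = max(a, b) on (0.95, 0.91) = 0.95
(γ OR α) OR ε = max(a, b) on (0.95, 0.89) = 0.95
NOT ε = 1 − 0.89 = 0.11
NOT ε AND γ = min(a, b) on (0.11, 0.95) = 0.11
δ AND (NOT ε AND γ) = min(a, b) on (0.75, 0.11) = 0.11
((γ OR α) OR ε) OR (δ AND (NOT ε AND γ)) = max(a, b) on (0.95, 0.11) = 0.95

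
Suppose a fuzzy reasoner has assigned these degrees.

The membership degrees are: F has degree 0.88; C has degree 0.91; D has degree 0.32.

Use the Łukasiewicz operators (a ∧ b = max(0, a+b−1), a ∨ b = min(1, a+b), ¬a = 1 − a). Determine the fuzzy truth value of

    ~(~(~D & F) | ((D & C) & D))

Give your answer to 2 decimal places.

0.56

~D = 1 − 0.32 = 0.68
~D & F = max(0, a+b−1) on (0.68, 0.88) = 0.56
~(~D & F) = 1 − 0.56 = 0.44
D & C = max(0, a+b−1) on (0.32, 0.91) = 0.23
(D & C) & D = max(0, a+b−1) on (0.23, 0.32) = 0.00
~(~D & F) | ((D & C) & D) = min(1, a+b) on (0.44, 0.00) = 0.44
~(~(~D & F) | ((D & C) & D)) = 1 − 0.44 = 0.56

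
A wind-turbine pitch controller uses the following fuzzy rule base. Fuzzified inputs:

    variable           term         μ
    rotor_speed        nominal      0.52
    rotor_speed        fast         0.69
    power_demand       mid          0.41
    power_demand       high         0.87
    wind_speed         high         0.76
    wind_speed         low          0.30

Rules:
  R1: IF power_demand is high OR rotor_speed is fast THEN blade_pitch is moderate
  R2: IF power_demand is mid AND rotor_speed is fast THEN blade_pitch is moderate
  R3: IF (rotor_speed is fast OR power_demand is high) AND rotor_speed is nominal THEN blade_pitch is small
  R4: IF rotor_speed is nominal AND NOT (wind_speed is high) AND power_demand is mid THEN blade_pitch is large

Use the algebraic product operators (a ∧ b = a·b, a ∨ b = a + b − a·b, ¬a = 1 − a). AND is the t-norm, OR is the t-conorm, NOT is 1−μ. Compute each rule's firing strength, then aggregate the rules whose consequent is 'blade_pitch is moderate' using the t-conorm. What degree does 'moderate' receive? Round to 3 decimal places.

0.971

R1: high=0.87, fast=0.69; OR[a + b − a·b] → w = 0.9597
R2: mid=0.41, fast=0.69; AND[a·b] → w = 0.2829
R3: (fast=0.69 OR high=0.87) = 0.9597; AND[a·b] with nominal=0.52 → w = 0.4990
R4: nominal=0.52, ¬high=1−0.76=0.24, mid=0.41; AND[a·b] → w = 0.0512
Rules with consequent 'moderate': {R1, R2} → strengths 0.9597, 0.2829
Aggregate via t-conorm [a + b − a·b]: 0.9711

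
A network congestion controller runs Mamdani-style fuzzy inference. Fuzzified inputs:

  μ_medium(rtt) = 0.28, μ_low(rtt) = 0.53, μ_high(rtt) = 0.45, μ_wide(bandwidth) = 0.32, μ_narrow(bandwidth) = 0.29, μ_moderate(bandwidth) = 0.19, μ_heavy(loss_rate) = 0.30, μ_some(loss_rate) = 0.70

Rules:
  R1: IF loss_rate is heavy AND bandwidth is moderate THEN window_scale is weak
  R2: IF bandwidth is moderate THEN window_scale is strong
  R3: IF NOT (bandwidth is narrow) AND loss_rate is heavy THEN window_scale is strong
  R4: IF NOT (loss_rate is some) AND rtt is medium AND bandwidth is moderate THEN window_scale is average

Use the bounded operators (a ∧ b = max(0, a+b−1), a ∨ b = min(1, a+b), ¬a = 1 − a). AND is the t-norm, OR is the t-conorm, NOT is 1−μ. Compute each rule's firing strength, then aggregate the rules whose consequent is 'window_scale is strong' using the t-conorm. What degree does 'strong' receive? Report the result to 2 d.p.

R1: heavy=0.30, moderate=0.19; AND[max(0, a+b−1)] → w = 0.00
R2: moderate=0.19 → w = 0.19
R3: ¬narrow=1−0.29=0.71, heavy=0.30; AND[max(0, a+b−1)] → w = 0.01
R4: ¬some=1−0.70=0.30, medium=0.28, moderate=0.19; AND[max(0, a+b−1)] → w = 0.00
Rules with consequent 'strong': {R2, R3} → strengths 0.19, 0.01
Aggregate via t-conorm [min(1, a+b)]: 0.20

0.20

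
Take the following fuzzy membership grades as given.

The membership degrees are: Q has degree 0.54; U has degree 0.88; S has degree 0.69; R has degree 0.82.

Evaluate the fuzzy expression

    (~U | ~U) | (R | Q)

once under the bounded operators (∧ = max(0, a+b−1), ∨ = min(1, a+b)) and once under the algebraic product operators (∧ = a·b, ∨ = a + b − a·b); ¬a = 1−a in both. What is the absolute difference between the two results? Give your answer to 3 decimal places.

Under bounded:
  ~U = 1 − 0.88 = 0.12
  ~U = 1 − 0.88 = 0.12
  ~U | ~U = min(1, a+b) on (0.12, 0.12) = 0.24
  R | Q = min(1, a+b) on (0.82, 0.54) = 1.00
  (~U | ~U) | (R | Q) = min(1, a+b) on (0.24, 1.00) = 1.00
  → value = 1.0000
Under algebraic product:
  ~U = 1 − 0.8800 = 0.1200
  ~U = 1 − 0.8800 = 0.1200
  ~U | ~U = a + b − a·b on (0.1200, 0.1200) = 0.2256
  R | Q = a + b − a·b on (0.8200, 0.5400) = 0.9172
  (~U | ~U) | (R | Q) = a + b − a·b on (0.2256, 0.9172) = 0.9359
  → value = 0.9359
|1.0000 − 0.9359| = 0.064

0.064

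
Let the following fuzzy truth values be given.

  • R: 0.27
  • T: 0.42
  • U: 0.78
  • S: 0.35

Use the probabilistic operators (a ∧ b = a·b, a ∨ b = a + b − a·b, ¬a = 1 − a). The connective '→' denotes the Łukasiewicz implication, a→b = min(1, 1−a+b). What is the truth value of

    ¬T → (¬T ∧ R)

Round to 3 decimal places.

¬T = 1 − 0.4200 = 0.5800
¬T = 1 − 0.4200 = 0.5800
¬T ∧ R = a·b on (0.5800, 0.2700) = 0.1566
¬T → (¬T ∧ R)  [Łukasiewicz: min(1, 1−a+b)] with a=0.5800, b=0.1566 → 0.5766

0.577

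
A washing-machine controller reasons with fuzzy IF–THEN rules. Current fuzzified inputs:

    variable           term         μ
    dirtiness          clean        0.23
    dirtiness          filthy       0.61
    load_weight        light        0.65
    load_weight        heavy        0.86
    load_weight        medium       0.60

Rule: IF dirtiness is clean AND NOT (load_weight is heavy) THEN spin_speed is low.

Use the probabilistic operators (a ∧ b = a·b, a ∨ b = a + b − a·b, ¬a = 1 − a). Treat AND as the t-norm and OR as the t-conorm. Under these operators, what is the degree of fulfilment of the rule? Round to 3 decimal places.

0.032

firing strength: clean=0.23, ¬heavy=1−0.86=0.14; AND[a·b] → w = 0.0322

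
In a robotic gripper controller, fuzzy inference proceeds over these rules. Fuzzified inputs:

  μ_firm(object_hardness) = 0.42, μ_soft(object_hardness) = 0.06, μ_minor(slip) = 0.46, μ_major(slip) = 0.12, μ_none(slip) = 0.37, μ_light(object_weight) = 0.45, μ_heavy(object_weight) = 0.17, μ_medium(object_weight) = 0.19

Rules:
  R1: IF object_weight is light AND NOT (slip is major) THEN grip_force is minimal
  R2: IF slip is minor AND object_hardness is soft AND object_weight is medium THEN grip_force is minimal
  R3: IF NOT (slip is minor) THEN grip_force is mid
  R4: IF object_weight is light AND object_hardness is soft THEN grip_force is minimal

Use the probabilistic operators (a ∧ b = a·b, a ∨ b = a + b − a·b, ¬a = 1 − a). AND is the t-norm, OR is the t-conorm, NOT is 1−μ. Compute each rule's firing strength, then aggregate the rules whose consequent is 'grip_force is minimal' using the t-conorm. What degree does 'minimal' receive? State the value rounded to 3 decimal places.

R1: light=0.45, ¬major=1−0.12=0.88; AND[a·b] → w = 0.3960
R2: minor=0.46, soft=0.06, medium=0.19; AND[a·b] → w = 0.0052
R3: ¬minor=1−0.46=0.54 → w = 0.5400
R4: light=0.45, soft=0.06; AND[a·b] → w = 0.0270
Rules with consequent 'minimal': {R1, R2, R4} → strengths 0.3960, 0.0052, 0.0270
Aggregate via t-conorm [a + b − a·b]: 0.4154

0.415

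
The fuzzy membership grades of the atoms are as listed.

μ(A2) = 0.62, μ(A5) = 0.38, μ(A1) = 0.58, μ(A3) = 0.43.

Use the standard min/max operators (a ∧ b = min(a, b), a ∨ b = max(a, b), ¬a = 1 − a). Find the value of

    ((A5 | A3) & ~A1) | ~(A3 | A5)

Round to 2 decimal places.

0.57

A5 | A3 = max(a, b) on (0.38, 0.43) = 0.43
~A1 = 1 − 0.58 = 0.42
(A5 | A3) & ~A1 = min(a, b) on (0.43, 0.42) = 0.42
A3 | A5 = max(a, b) on (0.43, 0.38) = 0.43
~(A3 | A5) = 1 − 0.43 = 0.57
((A5 | A3) & ~A1) | ~(A3 | A5) = max(a, b) on (0.42, 0.57) = 0.57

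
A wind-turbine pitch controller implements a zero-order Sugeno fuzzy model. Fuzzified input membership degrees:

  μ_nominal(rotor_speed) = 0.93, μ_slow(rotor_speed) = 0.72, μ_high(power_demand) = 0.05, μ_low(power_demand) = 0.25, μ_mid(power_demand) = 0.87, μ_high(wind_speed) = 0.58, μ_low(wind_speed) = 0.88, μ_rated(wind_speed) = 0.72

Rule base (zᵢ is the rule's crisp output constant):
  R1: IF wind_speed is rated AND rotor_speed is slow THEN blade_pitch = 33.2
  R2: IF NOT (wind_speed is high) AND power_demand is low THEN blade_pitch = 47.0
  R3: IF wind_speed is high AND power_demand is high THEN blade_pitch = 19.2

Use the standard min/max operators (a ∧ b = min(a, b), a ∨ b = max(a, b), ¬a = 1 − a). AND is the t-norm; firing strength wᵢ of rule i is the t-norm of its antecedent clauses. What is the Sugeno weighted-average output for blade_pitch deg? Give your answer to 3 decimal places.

R1 (z=33.2): rated=0.72, slow=0.72; AND[min(a, b)] → w = 0.72
R2 (z=47.0): ¬high=1−0.58=0.42, low=0.25; AND[min(a, b)] → w = 0.25
R3 (z=19.2): high=0.58, high=0.05; AND[min(a, b)] → w = 0.05
Weighted average = (0.72·33.2 + 0.25·47.0 + 0.05·19.2) / (0.72 + 0.25 + 0.05)
  = 36.6140 / 1.0200 = 35.896

35.896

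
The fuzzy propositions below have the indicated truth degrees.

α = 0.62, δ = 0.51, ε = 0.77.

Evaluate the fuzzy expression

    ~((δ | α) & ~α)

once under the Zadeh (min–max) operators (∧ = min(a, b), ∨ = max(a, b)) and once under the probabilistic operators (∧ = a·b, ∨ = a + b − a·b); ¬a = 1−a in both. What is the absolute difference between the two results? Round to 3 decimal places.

0.071

Under Zadeh (min–max):
  δ | α = max(a, b) on (0.51, 0.62) = 0.62
  ~α = 1 − 0.62 = 0.38
  (δ | α) & ~α = min(a, b) on (0.62, 0.38) = 0.38
  ~((δ | α) & ~α) = 1 − 0.38 = 0.62
  → value = 0.6200
Under probabilistic:
  δ | α = a + b − a·b on (0.5100, 0.6200) = 0.8138
  ~α = 1 − 0.6200 = 0.3800
  (δ | α) & ~α = a·b on (0.8138, 0.3800) = 0.3092
  ~((δ | α) & ~α) = 1 − 0.3092 = 0.6908
  → value = 0.6908
|0.6200 − 0.6908| = 0.071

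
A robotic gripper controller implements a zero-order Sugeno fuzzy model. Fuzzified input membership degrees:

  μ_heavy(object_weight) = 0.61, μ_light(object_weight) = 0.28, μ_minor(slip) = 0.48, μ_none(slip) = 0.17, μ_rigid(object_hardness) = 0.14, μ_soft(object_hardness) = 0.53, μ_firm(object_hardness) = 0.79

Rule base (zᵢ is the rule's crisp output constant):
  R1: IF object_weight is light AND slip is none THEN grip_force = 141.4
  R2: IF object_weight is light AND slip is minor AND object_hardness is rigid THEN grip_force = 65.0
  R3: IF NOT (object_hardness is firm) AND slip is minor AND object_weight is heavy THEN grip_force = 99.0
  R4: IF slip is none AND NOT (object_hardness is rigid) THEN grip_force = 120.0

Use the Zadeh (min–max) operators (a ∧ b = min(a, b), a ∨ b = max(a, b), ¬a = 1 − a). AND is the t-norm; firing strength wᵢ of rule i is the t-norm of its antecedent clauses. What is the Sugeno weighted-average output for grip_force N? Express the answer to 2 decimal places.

R1 (z=141.4): light=0.28, none=0.17; AND[min(a, b)] → w = 0.17
R2 (z=65.0): light=0.28, minor=0.48, rigid=0.14; AND[min(a, b)] → w = 0.14
R3 (z=99.0): ¬firm=1−0.79=0.21, minor=0.48, heavy=0.61; AND[min(a, b)] → w = 0.21
R4 (z=120.0): none=0.17, ¬rigid=1−0.14=0.86; AND[min(a, b)] → w = 0.17
Weighted average = (0.17·141.4 + 0.14·65.0 + 0.21·99.0 + 0.17·120.0) / (0.17 + 0.14 + 0.21 + 0.17)
  = 74.3280 / 0.6900 = 107.72

107.72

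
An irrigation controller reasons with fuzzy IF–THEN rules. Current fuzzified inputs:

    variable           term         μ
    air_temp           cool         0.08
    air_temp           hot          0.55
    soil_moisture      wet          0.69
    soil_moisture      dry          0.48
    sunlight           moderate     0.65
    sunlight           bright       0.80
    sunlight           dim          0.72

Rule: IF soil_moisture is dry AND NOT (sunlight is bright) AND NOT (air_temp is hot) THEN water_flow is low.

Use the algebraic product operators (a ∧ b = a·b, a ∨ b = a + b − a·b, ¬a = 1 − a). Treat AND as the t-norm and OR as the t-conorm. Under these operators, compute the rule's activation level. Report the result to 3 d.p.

firing strength: dry=0.48, ¬bright=1−0.80=0.20, ¬hot=1−0.55=0.45; AND[a·b] → w = 0.0432

0.043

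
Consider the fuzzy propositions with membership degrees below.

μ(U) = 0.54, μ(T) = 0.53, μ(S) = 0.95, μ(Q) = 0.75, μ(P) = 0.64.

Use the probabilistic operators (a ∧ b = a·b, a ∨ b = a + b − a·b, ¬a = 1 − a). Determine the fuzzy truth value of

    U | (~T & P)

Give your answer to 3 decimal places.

~T = 1 − 0.5300 = 0.4700
~T & P = a·b on (0.4700, 0.6400) = 0.3008
U | (~T & P) = a + b − a·b on (0.5400, 0.3008) = 0.6784

0.678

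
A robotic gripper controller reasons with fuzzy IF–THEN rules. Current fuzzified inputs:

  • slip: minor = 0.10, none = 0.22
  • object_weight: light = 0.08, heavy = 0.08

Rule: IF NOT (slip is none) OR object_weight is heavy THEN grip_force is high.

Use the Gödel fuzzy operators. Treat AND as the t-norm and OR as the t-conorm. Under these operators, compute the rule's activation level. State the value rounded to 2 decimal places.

0.78

firing strength: ¬none=1−0.22=0.78, heavy=0.08; OR[max(a, b)] → w = 0.78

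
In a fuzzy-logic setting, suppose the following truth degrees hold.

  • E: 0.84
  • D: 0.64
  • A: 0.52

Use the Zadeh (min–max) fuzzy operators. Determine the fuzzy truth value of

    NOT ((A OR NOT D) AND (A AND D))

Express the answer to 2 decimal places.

NOT D = 1 − 0.64 = 0.36
A OR NOT D = max(a, b) on (0.52, 0.36) = 0.52
A AND D = min(a, b) on (0.52, 0.64) = 0.52
(A OR NOT D) AND (A AND D) = min(a, b) on (0.52, 0.52) = 0.52
NOT ((A OR NOT D) AND (A AND D)) = 1 − 0.52 = 0.48

0.48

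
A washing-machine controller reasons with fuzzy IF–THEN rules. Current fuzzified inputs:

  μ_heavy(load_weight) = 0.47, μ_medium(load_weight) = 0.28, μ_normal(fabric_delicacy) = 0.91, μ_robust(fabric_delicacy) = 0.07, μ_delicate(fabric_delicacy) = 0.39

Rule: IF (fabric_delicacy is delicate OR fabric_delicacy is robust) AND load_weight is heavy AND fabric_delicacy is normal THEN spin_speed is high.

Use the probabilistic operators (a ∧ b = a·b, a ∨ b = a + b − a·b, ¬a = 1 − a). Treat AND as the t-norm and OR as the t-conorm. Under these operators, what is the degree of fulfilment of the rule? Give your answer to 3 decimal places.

0.185

firing strength: (delicate=0.39 OR robust=0.07) = 0.4327; AND[a·b] with heavy=0.47, normal=0.91 → w = 0.1851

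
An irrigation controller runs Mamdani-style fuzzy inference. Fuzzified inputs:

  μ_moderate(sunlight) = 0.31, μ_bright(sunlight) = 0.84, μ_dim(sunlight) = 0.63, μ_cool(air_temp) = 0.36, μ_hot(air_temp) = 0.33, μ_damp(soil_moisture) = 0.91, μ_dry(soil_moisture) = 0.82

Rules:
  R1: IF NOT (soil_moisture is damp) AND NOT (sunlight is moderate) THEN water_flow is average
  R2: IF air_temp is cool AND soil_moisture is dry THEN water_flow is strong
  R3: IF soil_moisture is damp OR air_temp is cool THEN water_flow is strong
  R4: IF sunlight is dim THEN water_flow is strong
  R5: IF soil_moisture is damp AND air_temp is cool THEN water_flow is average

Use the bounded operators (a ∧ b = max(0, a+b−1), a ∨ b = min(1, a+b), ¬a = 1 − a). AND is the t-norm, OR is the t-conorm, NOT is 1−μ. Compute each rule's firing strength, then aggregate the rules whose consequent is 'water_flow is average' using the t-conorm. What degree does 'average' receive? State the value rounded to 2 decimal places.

0.27

R1: ¬damp=1−0.91=0.09, ¬moderate=1−0.31=0.69; AND[max(0, a+b−1)] → w = 0.00
R2: cool=0.36, dry=0.82; AND[max(0, a+b−1)] → w = 0.18
R3: damp=0.91, cool=0.36; OR[min(1, a+b)] → w = 1.00
R4: dim=0.63 → w = 0.63
R5: damp=0.91, cool=0.36; AND[max(0, a+b−1)] → w = 0.27
Rules with consequent 'average': {R1, R5} → strengths 0.00, 0.27
Aggregate via t-conorm [min(1, a+b)]: 0.27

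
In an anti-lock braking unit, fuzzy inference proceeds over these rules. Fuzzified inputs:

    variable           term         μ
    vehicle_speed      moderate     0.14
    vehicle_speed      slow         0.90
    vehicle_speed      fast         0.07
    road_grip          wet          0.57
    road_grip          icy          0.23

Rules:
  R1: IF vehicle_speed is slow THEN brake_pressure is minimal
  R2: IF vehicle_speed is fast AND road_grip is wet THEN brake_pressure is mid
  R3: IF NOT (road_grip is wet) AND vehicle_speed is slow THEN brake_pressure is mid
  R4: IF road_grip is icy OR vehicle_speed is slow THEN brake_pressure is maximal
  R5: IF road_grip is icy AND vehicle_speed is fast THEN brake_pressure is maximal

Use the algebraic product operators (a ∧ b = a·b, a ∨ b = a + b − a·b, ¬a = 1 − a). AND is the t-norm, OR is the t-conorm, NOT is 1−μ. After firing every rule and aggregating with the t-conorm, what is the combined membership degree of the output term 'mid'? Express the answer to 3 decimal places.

0.411

R1: slow=0.90 → w = 0.9000
R2: fast=0.07, wet=0.57; AND[a·b] → w = 0.0399
R3: ¬wet=1−0.57=0.43, slow=0.90; AND[a·b] → w = 0.3870
R4: icy=0.23, slow=0.90; OR[a + b − a·b] → w = 0.9230
R5: icy=0.23, fast=0.07; AND[a·b] → w = 0.0161
Rules with consequent 'mid': {R2, R3} → strengths 0.0399, 0.3870
Aggregate via t-conorm [a + b − a·b]: 0.4115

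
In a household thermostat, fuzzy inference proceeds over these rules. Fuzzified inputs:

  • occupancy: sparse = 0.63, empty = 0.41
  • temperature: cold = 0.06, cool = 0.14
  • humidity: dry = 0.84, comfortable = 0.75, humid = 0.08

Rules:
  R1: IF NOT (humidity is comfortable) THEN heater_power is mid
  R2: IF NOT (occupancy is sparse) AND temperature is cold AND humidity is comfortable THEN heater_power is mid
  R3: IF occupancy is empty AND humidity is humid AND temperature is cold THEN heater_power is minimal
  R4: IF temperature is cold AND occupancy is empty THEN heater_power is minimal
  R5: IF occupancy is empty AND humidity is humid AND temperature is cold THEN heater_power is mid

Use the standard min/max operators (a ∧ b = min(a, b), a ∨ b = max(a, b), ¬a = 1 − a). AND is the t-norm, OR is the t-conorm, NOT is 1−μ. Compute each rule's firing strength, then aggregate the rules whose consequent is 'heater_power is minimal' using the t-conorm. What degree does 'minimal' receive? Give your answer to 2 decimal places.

0.06

R1: ¬comfortable=1−0.75=0.25 → w = 0.25
R2: ¬sparse=1−0.63=0.37, cold=0.06, comfortable=0.75; AND[min(a, b)] → w = 0.06
R3: empty=0.41, humid=0.08, cold=0.06; AND[min(a, b)] → w = 0.06
R4: cold=0.06, empty=0.41; AND[min(a, b)] → w = 0.06
R5: empty=0.41, humid=0.08, cold=0.06; AND[min(a, b)] → w = 0.06
Rules with consequent 'minimal': {R3, R4} → strengths 0.06, 0.06
Aggregate via t-conorm [max(a, b)]: 0.06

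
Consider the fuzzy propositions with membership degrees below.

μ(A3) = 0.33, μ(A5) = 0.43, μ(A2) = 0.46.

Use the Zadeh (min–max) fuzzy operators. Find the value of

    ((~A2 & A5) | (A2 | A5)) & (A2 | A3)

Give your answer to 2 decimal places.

0.46

~A2 = 1 − 0.46 = 0.54
~A2 & A5 = min(a, b) on (0.54, 0.43) = 0.43
A2 | A5 = max(a, b) on (0.46, 0.43) = 0.46
(~A2 & A5) | (A2 | A5) = max(a, b) on (0.43, 0.46) = 0.46
A2 | A3 = max(a, b) on (0.46, 0.33) = 0.46
((~A2 & A5) | (A2 | A5)) & (A2 | A3) = min(a, b) on (0.46, 0.46) = 0.46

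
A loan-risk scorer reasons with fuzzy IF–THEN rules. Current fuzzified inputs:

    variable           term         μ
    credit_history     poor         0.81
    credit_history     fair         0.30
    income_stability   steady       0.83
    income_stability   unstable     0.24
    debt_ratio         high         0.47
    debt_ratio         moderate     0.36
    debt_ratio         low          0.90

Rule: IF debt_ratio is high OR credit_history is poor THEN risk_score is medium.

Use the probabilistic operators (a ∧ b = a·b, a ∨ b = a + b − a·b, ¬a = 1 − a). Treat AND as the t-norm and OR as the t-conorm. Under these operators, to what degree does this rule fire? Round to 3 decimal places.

0.899

firing strength: high=0.47, poor=0.81; OR[a + b − a·b] → w = 0.8993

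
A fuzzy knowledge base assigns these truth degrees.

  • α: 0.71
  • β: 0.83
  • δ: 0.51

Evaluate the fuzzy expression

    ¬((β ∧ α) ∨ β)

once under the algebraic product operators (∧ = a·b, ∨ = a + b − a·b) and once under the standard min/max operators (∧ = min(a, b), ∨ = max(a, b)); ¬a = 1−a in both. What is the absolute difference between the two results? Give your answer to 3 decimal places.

0.100

Under algebraic product:
  β ∧ α = a·b on (0.8300, 0.7100) = 0.5893
  (β ∧ α) ∨ β = a + b − a·b on (0.5893, 0.8300) = 0.9302
  ¬((β ∧ α) ∨ β) = 1 − 0.9302 = 0.0698
  → value = 0.0698
Under standard min/max:
  β ∧ α = min(a, b) on (0.83, 0.71) = 0.71
  (β ∧ α) ∨ β = max(a, b) on (0.71, 0.83) = 0.83
  ¬((β ∧ α) ∨ β) = 1 − 0.83 = 0.17
  → value = 0.1700
|0.0698 − 0.1700| = 0.100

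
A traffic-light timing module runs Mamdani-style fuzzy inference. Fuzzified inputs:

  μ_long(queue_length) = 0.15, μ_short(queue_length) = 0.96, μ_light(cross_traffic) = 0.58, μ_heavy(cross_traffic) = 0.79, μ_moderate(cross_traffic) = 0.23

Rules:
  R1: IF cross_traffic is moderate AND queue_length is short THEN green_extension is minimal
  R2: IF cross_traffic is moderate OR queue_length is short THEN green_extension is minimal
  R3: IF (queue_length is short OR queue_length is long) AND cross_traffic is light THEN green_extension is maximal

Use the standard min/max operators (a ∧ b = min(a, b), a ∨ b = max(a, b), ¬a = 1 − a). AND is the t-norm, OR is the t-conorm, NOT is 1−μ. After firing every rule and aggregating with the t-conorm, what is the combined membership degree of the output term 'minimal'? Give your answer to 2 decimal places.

0.96

R1: moderate=0.23, short=0.96; AND[min(a, b)] → w = 0.23
R2: moderate=0.23, short=0.96; OR[max(a, b)] → w = 0.96
R3: (short=0.96 OR long=0.15) = 0.96; AND[min(a, b)] with light=0.58 → w = 0.58
Rules with consequent 'minimal': {R1, R2} → strengths 0.23, 0.96
Aggregate via t-conorm [max(a, b)]: 0.96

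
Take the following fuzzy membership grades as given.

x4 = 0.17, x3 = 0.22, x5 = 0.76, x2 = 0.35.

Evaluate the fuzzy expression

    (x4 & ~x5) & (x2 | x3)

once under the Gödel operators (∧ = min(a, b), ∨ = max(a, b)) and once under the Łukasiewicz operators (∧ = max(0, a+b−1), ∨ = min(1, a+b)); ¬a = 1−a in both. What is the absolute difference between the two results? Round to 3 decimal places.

Under Gödel:
  ~x5 = 1 − 0.76 = 0.24
  x4 & ~x5 = min(a, b) on (0.17, 0.24) = 0.17
  x2 | x3 = max(a, b) on (0.35, 0.22) = 0.35
  (x4 & ~x5) & (x2 | x3) = min(a, b) on (0.17, 0.35) = 0.17
  → value = 0.1700
Under Łukasiewicz:
  ~x5 = 1 − 0.76 = 0.24
  x4 & ~x5 = max(0, a+b−1) on (0.17, 0.24) = 0.00
  x2 | x3 = min(1, a+b) on (0.35, 0.22) = 0.57
  (x4 & ~x5) & (x2 | x3) = max(0, a+b−1) on (0.00, 0.57) = 0.00
  → value = 0.0000
|0.1700 − 0.0000| = 0.170

0.170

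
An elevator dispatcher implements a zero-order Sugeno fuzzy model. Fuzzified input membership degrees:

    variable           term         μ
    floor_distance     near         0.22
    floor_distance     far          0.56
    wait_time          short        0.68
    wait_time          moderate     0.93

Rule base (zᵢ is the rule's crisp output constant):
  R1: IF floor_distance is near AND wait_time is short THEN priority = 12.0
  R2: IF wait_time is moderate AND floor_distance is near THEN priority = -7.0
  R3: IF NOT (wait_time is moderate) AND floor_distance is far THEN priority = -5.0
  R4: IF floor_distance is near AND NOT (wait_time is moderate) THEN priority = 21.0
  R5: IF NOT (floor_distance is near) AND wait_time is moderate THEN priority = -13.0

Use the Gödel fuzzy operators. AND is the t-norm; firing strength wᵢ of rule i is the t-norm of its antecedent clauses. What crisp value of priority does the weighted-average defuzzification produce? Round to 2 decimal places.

R1 (z=12.0): near=0.22, short=0.68; AND[min(a, b)] → w = 0.22
R2 (z=-7.0): moderate=0.93, near=0.22; AND[min(a, b)] → w = 0.22
R3 (z=-5.0): ¬moderate=1−0.93=0.07, far=0.56; AND[min(a, b)] → w = 0.07
R4 (z=21.0): near=0.22, ¬moderate=1−0.93=0.07; AND[min(a, b)] → w = 0.07
R5 (z=-13.0): ¬near=1−0.22=0.78, moderate=0.93; AND[min(a, b)] → w = 0.78
Weighted average = (0.22·12.0 + 0.22·-7.0 + 0.07·-5.0 + 0.07·21.0 + 0.78·-13.0) / (0.22 + 0.22 + 0.07 + 0.07 + 0.78)
  = -7.9200 / 1.3600 = -5.82

-5.82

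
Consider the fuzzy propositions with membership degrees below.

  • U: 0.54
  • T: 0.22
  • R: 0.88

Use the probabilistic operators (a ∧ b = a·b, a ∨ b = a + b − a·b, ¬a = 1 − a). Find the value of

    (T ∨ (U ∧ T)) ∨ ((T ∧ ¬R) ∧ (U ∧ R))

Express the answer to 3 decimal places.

U ∧ T = a·b on (0.5400, 0.2200) = 0.1188
T ∨ (U ∧ T) = a + b − a·b on (0.2200, 0.1188) = 0.3127
¬R = 1 − 0.8800 = 0.1200
T ∧ ¬R = a·b on (0.2200, 0.1200) = 0.0264
U ∧ R = a·b on (0.5400, 0.8800) = 0.4752
(T ∧ ¬R) ∧ (U ∧ R) = a·b on (0.0264, 0.4752) = 0.0125
(T ∨ (U ∧ T)) ∨ ((T ∧ ¬R) ∧ (U ∧ R)) = a + b − a·b on (0.3127, 0.0125) = 0.3213

0.321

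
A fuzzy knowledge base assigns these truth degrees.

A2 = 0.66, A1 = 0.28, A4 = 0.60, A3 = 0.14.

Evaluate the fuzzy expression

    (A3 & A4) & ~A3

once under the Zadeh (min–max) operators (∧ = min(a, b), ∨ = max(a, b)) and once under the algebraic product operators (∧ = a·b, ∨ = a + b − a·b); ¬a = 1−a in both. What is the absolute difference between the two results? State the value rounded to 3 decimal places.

Under Zadeh (min–max):
  A3 & A4 = min(a, b) on (0.14, 0.60) = 0.14
  ~A3 = 1 − 0.14 = 0.86
  (A3 & A4) & ~A3 = min(a, b) on (0.14, 0.86) = 0.14
  → value = 0.1400
Under algebraic product:
  A3 & A4 = a·b on (0.1400, 0.6000) = 0.0840
  ~A3 = 1 − 0.1400 = 0.8600
  (A3 & A4) & ~A3 = a·b on (0.0840, 0.8600) = 0.0722
  → value = 0.0722
|0.1400 − 0.0722| = 0.068

0.068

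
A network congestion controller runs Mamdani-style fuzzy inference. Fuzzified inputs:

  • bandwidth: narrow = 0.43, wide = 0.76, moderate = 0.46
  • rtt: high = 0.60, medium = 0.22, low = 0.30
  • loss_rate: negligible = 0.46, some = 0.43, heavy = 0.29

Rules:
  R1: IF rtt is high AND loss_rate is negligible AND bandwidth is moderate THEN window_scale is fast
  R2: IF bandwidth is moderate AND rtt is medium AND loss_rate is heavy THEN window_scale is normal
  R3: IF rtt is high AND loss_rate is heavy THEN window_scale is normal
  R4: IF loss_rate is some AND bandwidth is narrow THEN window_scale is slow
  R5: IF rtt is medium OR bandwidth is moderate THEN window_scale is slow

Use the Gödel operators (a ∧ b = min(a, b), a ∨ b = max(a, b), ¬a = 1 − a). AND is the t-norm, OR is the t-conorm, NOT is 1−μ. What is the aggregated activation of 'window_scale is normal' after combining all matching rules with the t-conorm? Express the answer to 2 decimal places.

0.29

R1: high=0.60, negligible=0.46, moderate=0.46; AND[min(a, b)] → w = 0.46
R2: moderate=0.46, medium=0.22, heavy=0.29; AND[min(a, b)] → w = 0.22
R3: high=0.60, heavy=0.29; AND[min(a, b)] → w = 0.29
R4: some=0.43, narrow=0.43; AND[min(a, b)] → w = 0.43
R5: medium=0.22, moderate=0.46; OR[max(a, b)] → w = 0.46
Rules with consequent 'normal': {R2, R3} → strengths 0.22, 0.29
Aggregate via t-conorm [max(a, b)]: 0.29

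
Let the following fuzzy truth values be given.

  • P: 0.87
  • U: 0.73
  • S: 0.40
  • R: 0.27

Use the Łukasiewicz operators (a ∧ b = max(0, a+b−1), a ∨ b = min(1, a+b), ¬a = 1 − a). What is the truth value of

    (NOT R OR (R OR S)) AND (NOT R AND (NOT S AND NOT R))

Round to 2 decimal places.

0.06

NOT R = 1 − 0.27 = 0.73
R OR S = min(1, a+b) on (0.27, 0.40) = 0.67
NOT R OR (R OR S) = min(1, a+b) on (0.73, 0.67) = 1.00
NOT R = 1 − 0.27 = 0.73
NOT S = 1 − 0.40 = 0.60
NOT R = 1 − 0.27 = 0.73
NOT S AND NOT R = max(0, a+b−1) on (0.60, 0.73) = 0.33
NOT R AND (NOT S AND NOT R) = max(0, a+b−1) on (0.73, 0.33) = 0.06
(NOT R OR (R OR S)) AND (NOT R AND (NOT S AND NOT R)) = max(0, a+b−1) on (1.00, 0.06) = 0.06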